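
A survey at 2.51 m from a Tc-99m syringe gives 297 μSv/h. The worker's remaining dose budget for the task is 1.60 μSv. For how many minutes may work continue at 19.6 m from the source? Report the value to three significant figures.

19.7 min

By the inverse-square law, rate at 19.6 m:
(2.51/19.6)² = 0.01640, so 297 × 0.01640 = 4.871 μSv/h.
Stay time = 1.60 μSv ÷ 4.871 μSv/h = 0.3285 h = 19.71 min.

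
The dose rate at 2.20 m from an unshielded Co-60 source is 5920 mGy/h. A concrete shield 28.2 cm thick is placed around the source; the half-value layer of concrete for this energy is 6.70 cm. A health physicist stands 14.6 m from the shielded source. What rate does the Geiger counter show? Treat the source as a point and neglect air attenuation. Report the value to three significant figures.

7.27 mGy/h

Distance alone: 5920 × (2.20/14.6)² = 5920 × 0.02271 = 134.4 mGy/h.
Shield: 28.2/6.70 = 4.209 half-value layers → attenuation 2^(−4.209) = 0.05407.
Combined: 134.4 × 0.05407 = 7.267 mGy/h.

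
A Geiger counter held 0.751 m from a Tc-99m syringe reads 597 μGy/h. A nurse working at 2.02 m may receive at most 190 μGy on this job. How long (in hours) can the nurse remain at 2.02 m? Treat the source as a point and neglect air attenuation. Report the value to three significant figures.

Intensity scales as (d₁/d₂)², so rate at 2.02 m:
(0.751/2.02)² = 0.1382, so 597 × 0.1382 = 82.51 μGy/h.
Stay time = 190 μGy ÷ 82.51 μGy/h = 2.303 h.

2.30 h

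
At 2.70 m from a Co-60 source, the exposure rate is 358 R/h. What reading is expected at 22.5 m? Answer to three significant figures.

Using I₁d₁² = I₂d₂², the rate at 22.5 m is
358 × (2.70/22.5)² = 358 × 0.01440 = 5.155 R/h.

5.16 R/h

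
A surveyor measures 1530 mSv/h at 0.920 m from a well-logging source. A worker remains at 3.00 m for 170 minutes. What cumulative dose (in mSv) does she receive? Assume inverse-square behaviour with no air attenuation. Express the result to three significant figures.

By the inverse-square law, rate at 3.00 m:
(0.920/3.00)² = 0.09404, so 1530 × 0.09404 = 143.9 mSv/h.
Dose = rate × time = 143.9 mSv/h × 2.833 h = 407.7 mSv.

408 mSv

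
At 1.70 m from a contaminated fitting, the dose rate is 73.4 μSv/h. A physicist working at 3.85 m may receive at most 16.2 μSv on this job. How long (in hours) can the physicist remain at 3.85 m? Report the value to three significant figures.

1.13 h

Since intensity falls as 1/r², rate at 3.85 m:
(1.70/3.85)² = 0.1950, so 73.4 × 0.1950 = 14.31 μSv/h.
Stay time = 16.2 μSv ÷ 14.31 μSv/h = 1.132 h.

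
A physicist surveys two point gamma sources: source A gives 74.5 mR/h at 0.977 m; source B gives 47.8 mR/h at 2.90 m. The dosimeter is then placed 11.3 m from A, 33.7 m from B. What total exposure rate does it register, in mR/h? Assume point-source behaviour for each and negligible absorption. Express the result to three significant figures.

By superposition, sum each source's inverse-square contribution:
A: 74.5 × (0.977/11.3)² = 0.5569 mR/h
B: 47.8 × (2.90/33.7)² = 0.3540 mR/h
Total = 0.5569 + 0.3540 = 0.9109 mR/h.

0.911 mR/h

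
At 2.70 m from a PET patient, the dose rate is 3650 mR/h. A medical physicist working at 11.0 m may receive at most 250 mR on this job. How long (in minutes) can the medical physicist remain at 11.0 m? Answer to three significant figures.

68.2 min

Intensity scales as (d₁/d₂)², so rate at 11.0 m:
(2.70/11.0)² = 0.06025, so 3650 × 0.06025 = 219.9 mR/h.
Stay time = 250 mR ÷ 219.9 mR/h = 1.137 h = 68.22 min.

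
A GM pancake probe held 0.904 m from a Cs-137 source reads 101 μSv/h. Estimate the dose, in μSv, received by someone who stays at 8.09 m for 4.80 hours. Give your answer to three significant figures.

Using I₁d₁² = I₂d₂², rate at 8.09 m:
(0.904/8.09)² = 0.01249, so 101 × 0.01249 = 1.261 μSv/h.
Dose = rate × time = 1.261 μSv/h × 4.800 h = 6.053 μSv.

6.05 μSv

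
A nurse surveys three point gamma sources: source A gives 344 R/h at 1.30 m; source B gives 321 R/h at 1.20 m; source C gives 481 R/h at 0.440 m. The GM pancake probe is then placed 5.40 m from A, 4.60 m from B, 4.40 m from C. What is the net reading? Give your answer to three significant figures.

46.6 R/h

Each source contributes Iᵢ·(dᵢ/rᵢ)²; contributions add.
A: 344 × (1.30/5.40)² = 19.94 R/h
B: 321 × (1.20/4.60)² = 21.84 R/h
C: 481 × (0.440/4.40)² = 4.810 R/h
Total = 19.94 + 21.84 + 4.810 = 46.59 R/h.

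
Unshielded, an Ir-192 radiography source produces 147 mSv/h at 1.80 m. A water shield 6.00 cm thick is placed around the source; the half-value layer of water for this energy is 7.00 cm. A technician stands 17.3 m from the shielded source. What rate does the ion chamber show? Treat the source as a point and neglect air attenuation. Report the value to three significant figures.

0.879 mSv/h

Distance alone: (1.80/17.3)² = 0.01083, so 147 × 0.01083 = 1.592 mSv/h.
Shield: 6.00/7.00 = 0.8571 half-value layers → attenuation 2^(−0.8571) = 0.5521.
Combined: 1.592 × 0.5521 = 0.8789 mSv/h.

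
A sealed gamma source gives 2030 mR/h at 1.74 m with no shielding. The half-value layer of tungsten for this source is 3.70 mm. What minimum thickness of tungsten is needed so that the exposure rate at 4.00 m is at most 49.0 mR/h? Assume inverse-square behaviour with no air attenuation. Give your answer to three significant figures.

11.0 mm

At 4.00 m, distance alone gives (1.74/4.00)² = 0.1892, so 2030 × 0.1892 = 384.1 mR/h.
Further attenuation needed: 384.1/49.0 = 7.839.
n = log₂(7.839) = 2.971 half-value layers.
Thickness = 2.971 × 3.70 mm = 10.99 mm.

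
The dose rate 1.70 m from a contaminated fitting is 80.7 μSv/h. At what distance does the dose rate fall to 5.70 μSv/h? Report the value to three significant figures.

6.40 m

Applying the 1/r² law, d₂ = d₁·√(I₁/I₂).
I₁/I₂ = 80.7/5.70 = 14.16, so d₂ = 1.70 × √14.16 = 6.397 m.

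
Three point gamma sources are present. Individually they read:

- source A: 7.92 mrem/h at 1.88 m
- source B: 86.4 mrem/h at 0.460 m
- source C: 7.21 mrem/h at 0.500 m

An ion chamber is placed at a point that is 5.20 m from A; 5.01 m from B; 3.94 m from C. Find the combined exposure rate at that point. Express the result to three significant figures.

By superposition, sum each source's inverse-square contribution:
A: 7.92 × (1.88/5.20)² = 1.035 mrem/h
B: 86.4 × (0.460/5.01)² = 0.7284 mrem/h
C: 7.21 × (0.500/3.94)² = 0.1161 mrem/h
Total = 1.035 + 0.7284 + 0.1161 = 1.879 mrem/h.

1.88 mrem/h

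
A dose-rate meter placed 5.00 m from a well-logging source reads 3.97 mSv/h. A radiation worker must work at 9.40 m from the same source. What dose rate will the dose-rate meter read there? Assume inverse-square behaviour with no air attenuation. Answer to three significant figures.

1.12 mSv/h

Applying the 1/r² law, scaling from 5.00 m to 9.40 m:
(5.00/9.40)² = 0.2829, so 3.97 × 0.2829 = 1.123 mSv/h.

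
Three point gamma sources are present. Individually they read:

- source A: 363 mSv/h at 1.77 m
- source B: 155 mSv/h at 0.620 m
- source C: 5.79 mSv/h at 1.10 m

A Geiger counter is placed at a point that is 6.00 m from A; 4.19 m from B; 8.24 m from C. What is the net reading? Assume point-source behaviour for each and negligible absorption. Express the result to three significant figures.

Each source contributes Iᵢ·(dᵢ/rᵢ)²; contributions add.
A: 363 × (1.77/6.00)² = 31.59 mSv/h
B: 155 × (0.620/4.19)² = 3.394 mSv/h
C: 5.79 × (1.10/8.24)² = 0.1032 mSv/h
Total = 31.59 + 3.394 + 0.1032 = 35.09 mSv/h.

35.1 mSv/h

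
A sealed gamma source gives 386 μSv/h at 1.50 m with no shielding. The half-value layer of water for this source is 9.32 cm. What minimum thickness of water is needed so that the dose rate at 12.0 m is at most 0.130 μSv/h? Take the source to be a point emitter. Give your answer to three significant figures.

51.6 cm

At 12.0 m, distance alone gives 386 × (1.50/12.0)² = 386 × 0.01562 = 6.029 μSv/h.
Further attenuation needed: 6.029/0.130 = 46.38.
n = log₂(46.38) = 5.535 half-value layers.
Thickness = 5.535 × 9.32 cm = 51.59 cm.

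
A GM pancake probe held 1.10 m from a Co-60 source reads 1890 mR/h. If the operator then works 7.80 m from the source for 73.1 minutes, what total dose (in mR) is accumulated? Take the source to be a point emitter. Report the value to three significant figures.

Since intensity falls as 1/r², rate at 7.80 m:
(1.10/7.80)² = 0.01989, so 1890 × 0.01989 = 37.59 mR/h.
Dose = rate × time = 37.59 mR/h × 1.218 h = 45.78 mR.

45.8 mR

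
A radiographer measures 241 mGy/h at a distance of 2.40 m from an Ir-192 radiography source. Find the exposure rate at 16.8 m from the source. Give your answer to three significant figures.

Using I₁d₁² = I₂d₂², the rate at 16.8 m is
241 × (2.40/16.8)² = 241 × 0.02041 = 4.919 mGy/h.

4.92 mGy/h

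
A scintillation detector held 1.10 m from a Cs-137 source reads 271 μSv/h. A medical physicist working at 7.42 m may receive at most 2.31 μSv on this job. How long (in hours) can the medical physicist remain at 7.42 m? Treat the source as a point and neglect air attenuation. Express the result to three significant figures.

0.388 h

Applying the 1/r² law, rate at 7.42 m:
271 × (1.10/7.42)² = 271 × 0.02198 = 5.957 μSv/h.
Stay time = 2.31 μSv ÷ 5.957 μSv/h = 0.3878 h.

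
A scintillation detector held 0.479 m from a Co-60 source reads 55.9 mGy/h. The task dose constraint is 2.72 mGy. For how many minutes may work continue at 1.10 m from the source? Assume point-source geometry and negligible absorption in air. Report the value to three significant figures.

15.4 min

Intensity scales as (d₁/d₂)², so rate at 1.10 m:
55.9 × (0.479/1.10)² = 55.9 × 0.1896 = 10.60 mGy/h.
Stay time = 2.72 mGy ÷ 10.60 mGy/h = 0.2566 h = 15.40 min.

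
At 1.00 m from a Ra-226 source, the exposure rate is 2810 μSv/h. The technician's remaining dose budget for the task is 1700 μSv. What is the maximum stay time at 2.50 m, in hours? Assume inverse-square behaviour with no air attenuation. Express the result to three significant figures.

Using I₁d₁² = I₂d₂², rate at 2.50 m:
(1.00/2.50)² = 0.1600, so 2810 × 0.1600 = 449.6 μSv/h.
Stay time = 1700 μSv ÷ 449.6 μSv/h = 3.781 h.

3.78 h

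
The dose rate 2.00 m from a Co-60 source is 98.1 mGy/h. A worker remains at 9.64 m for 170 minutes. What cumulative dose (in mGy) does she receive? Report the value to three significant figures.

12.0 mGy

Using I₁d₁² = I₂d₂², rate at 9.64 m:
98.1 × (2.00/9.64)² = 98.1 × 0.04304 = 4.222 mGy/h.
Dose = rate × time = 4.222 mGy/h × 2.833 h = 11.96 mGy.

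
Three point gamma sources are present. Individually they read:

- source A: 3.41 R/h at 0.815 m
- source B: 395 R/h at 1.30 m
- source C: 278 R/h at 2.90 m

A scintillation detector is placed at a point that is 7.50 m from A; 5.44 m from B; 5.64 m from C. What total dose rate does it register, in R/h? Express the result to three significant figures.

96.1 R/h

By superposition, sum each source's inverse-square contribution:
A: 3.41 × (0.815/7.50)² = 0.04027 R/h
B: 395 × (1.30/5.44)² = 22.56 R/h
C: 278 × (2.90/5.64)² = 73.50 R/h
Total = 0.04027 + 22.56 + 73.50 = 96.10 R/h.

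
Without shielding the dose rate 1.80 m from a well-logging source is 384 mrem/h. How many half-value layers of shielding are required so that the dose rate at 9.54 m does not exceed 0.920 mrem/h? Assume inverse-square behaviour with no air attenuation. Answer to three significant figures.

At 9.54 m, distance alone gives 384 × (1.80/9.54)² = 384 × 0.03560 = 13.67 mrem/h.
Further attenuation needed: 13.67/0.920 = 14.86.
n = log₂(14.86) = 3.893 half-value layers.

3.89 half-value layers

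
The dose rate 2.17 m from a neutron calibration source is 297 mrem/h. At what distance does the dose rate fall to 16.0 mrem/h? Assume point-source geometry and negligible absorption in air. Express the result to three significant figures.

9.35 m

Since intensity falls as 1/r², d₂ = d₁·√(I₁/I₂).
I₁/I₂ = 297/16.0 = 18.56, so d₂ = 2.17 × √18.56 = 9.349 m.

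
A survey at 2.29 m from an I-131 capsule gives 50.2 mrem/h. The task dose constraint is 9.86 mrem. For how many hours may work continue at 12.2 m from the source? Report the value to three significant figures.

Since intensity falls as 1/r², rate at 12.2 m:
50.2 × (2.29/12.2)² = 50.2 × 0.03523 = 1.769 mrem/h.
Stay time = 9.86 mrem ÷ 1.769 mrem/h = 5.574 h.

5.57 h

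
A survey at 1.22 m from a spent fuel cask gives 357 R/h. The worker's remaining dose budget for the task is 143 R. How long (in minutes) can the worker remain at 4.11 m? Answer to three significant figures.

273 min

By the inverse-square law, rate at 4.11 m:
(1.22/4.11)² = 0.08811, so 357 × 0.08811 = 31.46 R/h.
Stay time = 143 R ÷ 31.46 R/h = 4.545 h = 272.7 min.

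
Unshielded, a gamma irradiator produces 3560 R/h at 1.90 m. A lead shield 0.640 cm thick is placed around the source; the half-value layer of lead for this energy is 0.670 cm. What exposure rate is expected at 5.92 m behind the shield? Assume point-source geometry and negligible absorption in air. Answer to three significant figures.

189 R/h

Distance alone: 3560 × (1.90/5.92)² = 3560 × 0.1030 = 366.7 R/h.
Shield: 0.640/0.670 = 0.9552 half-value layers → attenuation 2^(−0.9552) = 0.5158.
Combined: 366.7 × 0.5158 = 189.1 R/h.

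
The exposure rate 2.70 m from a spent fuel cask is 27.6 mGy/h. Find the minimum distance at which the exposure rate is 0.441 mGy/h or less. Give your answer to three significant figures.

21.4 m

Using I₁d₁² = I₂d₂², d₂ = d₁·√(I₁/I₂).
I₁/I₂ = 27.6/0.441 = 62.59, so d₂ = 2.70 × √62.59 = 21.36 m.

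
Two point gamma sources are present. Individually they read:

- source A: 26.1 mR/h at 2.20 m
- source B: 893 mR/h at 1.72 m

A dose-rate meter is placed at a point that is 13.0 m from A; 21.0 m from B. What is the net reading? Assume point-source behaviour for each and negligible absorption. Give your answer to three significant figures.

Each source contributes Iᵢ·(dᵢ/rᵢ)²; contributions add.
A: 26.1 × (2.20/13.0)² = 0.7475 mR/h
B: 893 × (1.72/21.0)² = 5.991 mR/h
Total = 0.7475 + 5.991 = 6.739 mR/h.

6.74 mR/h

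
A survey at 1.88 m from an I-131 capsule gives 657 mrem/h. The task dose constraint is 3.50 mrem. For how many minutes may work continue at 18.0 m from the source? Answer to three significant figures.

Applying the 1/r² law, rate at 18.0 m:
(1.88/18.0)² = 0.01091, so 657 × 0.01091 = 7.168 mrem/h.
Stay time = 3.50 mrem ÷ 7.168 mrem/h = 0.4883 h = 29.30 min.

29.3 min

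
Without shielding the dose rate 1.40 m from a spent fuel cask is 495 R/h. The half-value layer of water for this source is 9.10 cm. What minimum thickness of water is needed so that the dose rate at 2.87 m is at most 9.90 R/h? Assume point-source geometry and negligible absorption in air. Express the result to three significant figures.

At 2.87 m, distance alone gives 495 × (1.40/2.87)² = 495 × 0.2380 = 117.8 R/h.
Further attenuation needed: 117.8/9.90 = 11.90.
n = log₂(11.90) = 3.573 half-value layers.
Thickness = 3.573 × 9.10 cm = 32.51 cm.

32.5 cm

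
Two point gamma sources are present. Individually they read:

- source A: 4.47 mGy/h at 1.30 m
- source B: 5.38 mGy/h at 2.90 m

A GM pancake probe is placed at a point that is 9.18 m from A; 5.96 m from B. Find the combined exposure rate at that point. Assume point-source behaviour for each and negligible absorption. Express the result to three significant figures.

Each source contributes Iᵢ·(dᵢ/rᵢ)²; contributions add.
A: 4.47 × (1.30/9.18)² = 0.08964 mGy/h
B: 5.38 × (2.90/5.96)² = 1.274 mGy/h
Total = 0.08964 + 1.274 = 1.364 mGy/h.

1.36 mGy/h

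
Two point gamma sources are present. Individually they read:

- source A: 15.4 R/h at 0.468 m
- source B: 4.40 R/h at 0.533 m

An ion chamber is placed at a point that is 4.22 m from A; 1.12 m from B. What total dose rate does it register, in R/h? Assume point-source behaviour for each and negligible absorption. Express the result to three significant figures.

1.19 R/h

By superposition, sum each source's inverse-square contribution:
A: 15.4 × (0.468/4.22)² = 0.1894 R/h
B: 4.40 × (0.533/1.12)² = 0.9965 R/h
Total = 0.1894 + 0.9965 = 1.186 R/h.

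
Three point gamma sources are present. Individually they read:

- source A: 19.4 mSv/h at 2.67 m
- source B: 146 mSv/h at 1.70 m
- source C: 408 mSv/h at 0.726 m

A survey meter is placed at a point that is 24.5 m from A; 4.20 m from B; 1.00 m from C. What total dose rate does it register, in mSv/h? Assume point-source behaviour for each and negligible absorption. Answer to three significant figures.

239 mSv/h

By superposition, sum each source's inverse-square contribution:
A: 19.4 × (2.67/24.5)² = 0.2304 mSv/h
B: 146 × (1.70/4.20)² = 23.92 mSv/h
C: 408 × (0.726/1.00)² = 215.0 mSv/h
Total = 0.2304 + 23.92 + 215.0 = 239.2 mSv/h.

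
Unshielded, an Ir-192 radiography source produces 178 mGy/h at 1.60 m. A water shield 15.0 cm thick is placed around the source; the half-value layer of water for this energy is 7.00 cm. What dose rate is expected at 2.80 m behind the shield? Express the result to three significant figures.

13.2 mGy/h

Distance alone: (1.60/2.80)² = 0.3265, so 178 × 0.3265 = 58.12 mGy/h.
Shield: 15.0/7.00 = 2.143 half-value layers → attenuation 2^(−2.143) = 0.2264.
Combined: 58.12 × 0.2264 = 13.16 mGy/h.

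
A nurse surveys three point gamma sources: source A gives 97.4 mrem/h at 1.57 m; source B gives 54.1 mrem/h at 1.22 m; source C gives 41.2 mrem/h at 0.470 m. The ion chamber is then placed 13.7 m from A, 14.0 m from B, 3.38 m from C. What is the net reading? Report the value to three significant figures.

2.49 mrem/h

By superposition, sum each source's inverse-square contribution:
A: 97.4 × (1.57/13.7)² = 1.279 mrem/h
B: 54.1 × (1.22/14.0)² = 0.4108 mrem/h
C: 41.2 × (0.470/3.38)² = 0.7966 mrem/h
Total = 1.279 + 0.4108 + 0.7966 = 2.486 mrem/h.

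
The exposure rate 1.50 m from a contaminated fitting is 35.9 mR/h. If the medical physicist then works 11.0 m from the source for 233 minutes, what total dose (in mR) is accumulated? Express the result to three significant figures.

2.59 mR

Since intensity falls as 1/r², rate at 11.0 m:
(1.50/11.0)² = 0.01860, so 35.9 × 0.01860 = 0.6677 mR/h.
Dose = rate × time = 0.6677 mR/h × 3.883 h = 2.593 mR.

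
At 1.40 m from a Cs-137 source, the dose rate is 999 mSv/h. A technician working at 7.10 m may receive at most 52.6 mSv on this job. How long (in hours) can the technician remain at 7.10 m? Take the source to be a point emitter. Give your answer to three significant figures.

Applying the 1/r² law, rate at 7.10 m:
(1.40/7.10)² = 0.03888, so 999 × 0.03888 = 38.84 mSv/h.
Stay time = 52.6 mSv ÷ 38.84 mSv/h = 1.354 h.

1.35 h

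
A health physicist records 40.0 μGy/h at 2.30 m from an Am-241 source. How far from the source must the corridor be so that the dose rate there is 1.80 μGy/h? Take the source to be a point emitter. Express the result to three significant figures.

Applying the 1/r² law, d₂ = d₁·√(I₁/I₂).
I₁/I₂ = 40.0/1.80 = 22.22, so d₂ = 2.30 × √22.22 = 10.84 m.

10.8 m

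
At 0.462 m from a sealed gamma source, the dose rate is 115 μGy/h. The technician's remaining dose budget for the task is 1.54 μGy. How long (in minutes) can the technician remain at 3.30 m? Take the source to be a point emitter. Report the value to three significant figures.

By the inverse-square law, rate at 3.30 m:
115 × (0.462/3.30)² = 115 × 0.01960 = 2.254 μGy/h.
Stay time = 1.54 μGy ÷ 2.254 μGy/h = 0.6832 h = 40.99 min.

41.0 min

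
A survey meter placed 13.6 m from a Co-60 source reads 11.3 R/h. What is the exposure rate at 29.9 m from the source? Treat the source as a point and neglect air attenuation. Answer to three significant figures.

Since intensity falls as 1/r², scaling from 13.6 m to 29.9 m:
11.3 × (13.6/29.9)² = 11.3 × 0.2069 = 2.338 R/h.

2.34 R/h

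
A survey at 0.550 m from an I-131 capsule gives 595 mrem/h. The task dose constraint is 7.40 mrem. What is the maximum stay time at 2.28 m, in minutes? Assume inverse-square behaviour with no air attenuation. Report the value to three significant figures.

12.8 min

Applying the 1/r² law, rate at 2.28 m:
595 × (0.550/2.28)² = 595 × 0.05819 = 34.62 mrem/h.
Stay time = 7.40 mrem ÷ 34.62 mrem/h = 0.2137 h = 12.82 min.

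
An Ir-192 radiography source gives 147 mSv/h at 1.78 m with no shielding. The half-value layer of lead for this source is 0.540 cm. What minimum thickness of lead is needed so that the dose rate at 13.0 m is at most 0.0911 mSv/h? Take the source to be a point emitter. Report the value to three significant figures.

2.66 cm

At 13.0 m, distance alone gives (1.78/13.0)² = 0.01875, so 147 × 0.01875 = 2.756 mSv/h.
Further attenuation needed: 2.756/0.0911 = 30.25.
n = log₂(30.25) = 4.919 half-value layers.
Thickness = 4.919 × 0.540 cm = 2.656 cm.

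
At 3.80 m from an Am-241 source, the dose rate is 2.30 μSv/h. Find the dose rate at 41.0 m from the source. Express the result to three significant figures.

0.0198 μSv/h

By the inverse-square law, the rate at 41.0 m is
(3.80/41.0)² = 0.008590, so 2.30 × 0.008590 = 0.01976 μSv/h.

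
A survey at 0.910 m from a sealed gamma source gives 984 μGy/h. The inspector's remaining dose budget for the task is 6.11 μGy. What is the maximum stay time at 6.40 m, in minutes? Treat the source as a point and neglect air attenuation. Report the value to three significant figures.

18.4 min

Applying the 1/r² law, rate at 6.40 m:
(0.910/6.40)² = 0.02022, so 984 × 0.02022 = 19.90 μGy/h.
Stay time = 6.11 μGy ÷ 19.90 μGy/h = 0.3070 h = 18.42 min.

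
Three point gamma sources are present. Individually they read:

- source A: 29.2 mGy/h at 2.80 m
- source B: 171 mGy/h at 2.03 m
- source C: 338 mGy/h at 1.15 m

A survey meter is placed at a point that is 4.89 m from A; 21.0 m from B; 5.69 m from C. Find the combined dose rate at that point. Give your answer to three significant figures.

25.0 mGy/h

By superposition, sum each source's inverse-square contribution:
A: 29.2 × (2.80/4.89)² = 9.574 mGy/h
B: 171 × (2.03/21.0)² = 1.598 mGy/h
C: 338 × (1.15/5.69)² = 13.81 mGy/h
Total = 9.574 + 1.598 + 13.81 = 24.98 mGy/h.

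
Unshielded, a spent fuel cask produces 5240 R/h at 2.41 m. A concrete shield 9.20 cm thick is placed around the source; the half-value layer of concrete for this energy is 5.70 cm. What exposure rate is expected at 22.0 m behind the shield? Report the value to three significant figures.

20.5 R/h

Distance alone: 5240 × (2.41/22.0)² = 5240 × 0.01200 = 62.88 R/h.
Shield: 9.20/5.70 = 1.614 half-value layers → attenuation 2^(−1.614) = 0.3267.
Combined: 62.88 × 0.3267 = 20.54 R/h.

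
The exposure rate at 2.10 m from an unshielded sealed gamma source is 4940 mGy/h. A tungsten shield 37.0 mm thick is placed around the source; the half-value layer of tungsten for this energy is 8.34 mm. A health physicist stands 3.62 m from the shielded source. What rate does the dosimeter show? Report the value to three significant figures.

Distance alone: (2.10/3.62)² = 0.3365, so 4940 × 0.3365 = 1662 mGy/h.
Shield: 37.0/8.34 = 4.436 half-value layers → attenuation 2^(−4.436) = 0.04620.
Combined: 1662 × 0.04620 = 76.78 mGy/h.

76.8 mGy/h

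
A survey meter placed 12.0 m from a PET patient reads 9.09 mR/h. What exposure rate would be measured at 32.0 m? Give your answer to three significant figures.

1.28 mR/h

Since intensity falls as 1/r², scaling from 12.0 m to 32.0 m:
(12.0/32.0)² = 0.1406, so 9.09 × 0.1406 = 1.278 mR/h.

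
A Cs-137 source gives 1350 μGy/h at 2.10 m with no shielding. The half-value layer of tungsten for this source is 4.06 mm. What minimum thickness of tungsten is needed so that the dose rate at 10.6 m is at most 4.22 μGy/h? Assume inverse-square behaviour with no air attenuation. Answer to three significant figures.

14.8 mm

At 10.6 m, distance alone gives 1350 × (2.10/10.6)² = 1350 × 0.03925 = 52.99 μGy/h.
Further attenuation needed: 52.99/4.22 = 12.56.
n = log₂(12.56) = 3.651 half-value layers.
Thickness = 3.651 × 4.06 mm = 14.82 mm.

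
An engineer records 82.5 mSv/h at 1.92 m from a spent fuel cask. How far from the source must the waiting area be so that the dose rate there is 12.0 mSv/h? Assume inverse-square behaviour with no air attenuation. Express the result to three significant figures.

By the inverse-square law, d₂ = d₁·√(I₁/I₂).
I₁/I₂ = 82.5/12.0 = 6.875, so d₂ = 1.92 × √6.875 = 5.034 m.

5.03 m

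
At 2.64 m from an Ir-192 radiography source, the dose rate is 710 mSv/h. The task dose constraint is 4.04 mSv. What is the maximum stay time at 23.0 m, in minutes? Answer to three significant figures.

Since intensity falls as 1/r², rate at 23.0 m:
(2.64/23.0)² = 0.01318, so 710 × 0.01318 = 9.358 mSv/h.
Stay time = 4.04 mSv ÷ 9.358 mSv/h = 0.4317 h = 25.90 min.

25.9 min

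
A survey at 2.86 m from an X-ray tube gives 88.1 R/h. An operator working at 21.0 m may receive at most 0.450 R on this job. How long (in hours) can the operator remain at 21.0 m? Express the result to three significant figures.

Applying the 1/r² law, rate at 21.0 m:
(2.86/21.0)² = 0.01855, so 88.1 × 0.01855 = 1.634 R/h.
Stay time = 0.450 R ÷ 1.634 R/h = 0.2754 h.

0.275 h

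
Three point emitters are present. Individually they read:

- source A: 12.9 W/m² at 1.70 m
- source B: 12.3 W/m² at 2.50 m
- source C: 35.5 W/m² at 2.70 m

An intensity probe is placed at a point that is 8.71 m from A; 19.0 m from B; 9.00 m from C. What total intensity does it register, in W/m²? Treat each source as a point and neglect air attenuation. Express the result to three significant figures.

Each source contributes Iᵢ·(dᵢ/rᵢ)²; contributions add.
A: 12.9 × (1.70/8.71)² = 0.4914 W/m²
B: 12.3 × (2.50/19.0)² = 0.2130 W/m²
C: 35.5 × (2.70/9.00)² = 3.195 W/m²
Total = 0.4914 + 0.2130 + 3.195 = 3.899 W/m².

3.90 W/m²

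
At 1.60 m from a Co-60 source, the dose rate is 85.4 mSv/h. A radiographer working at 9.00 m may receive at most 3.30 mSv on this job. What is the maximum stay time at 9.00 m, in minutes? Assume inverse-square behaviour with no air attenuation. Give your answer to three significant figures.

Since intensity falls as 1/r², rate at 9.00 m:
(1.60/9.00)² = 0.03160, so 85.4 × 0.03160 = 2.699 mSv/h.
Stay time = 3.30 mSv ÷ 2.699 mSv/h = 1.223 h = 73.38 min.

73.4 min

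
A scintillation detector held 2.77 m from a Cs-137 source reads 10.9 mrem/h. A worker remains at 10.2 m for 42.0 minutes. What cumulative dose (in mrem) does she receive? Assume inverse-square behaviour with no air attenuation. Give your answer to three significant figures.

Intensity scales as (d₁/d₂)², so rate at 10.2 m:
10.9 × (2.77/10.2)² = 10.9 × 0.07375 = 0.8039 mrem/h.
Dose = rate × time = 0.8039 mrem/h × 0.7000 h = 0.5627 mrem.

0.563 mrem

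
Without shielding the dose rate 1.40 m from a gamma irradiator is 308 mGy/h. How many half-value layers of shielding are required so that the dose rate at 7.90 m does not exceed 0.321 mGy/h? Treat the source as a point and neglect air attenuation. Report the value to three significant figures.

At 7.90 m, distance alone gives 308 × (1.40/7.90)² = 308 × 0.03141 = 9.674 mGy/h.
Further attenuation needed: 9.674/0.321 = 30.14.
n = log₂(30.14) = 4.914 half-value layers.

4.91 half-value layers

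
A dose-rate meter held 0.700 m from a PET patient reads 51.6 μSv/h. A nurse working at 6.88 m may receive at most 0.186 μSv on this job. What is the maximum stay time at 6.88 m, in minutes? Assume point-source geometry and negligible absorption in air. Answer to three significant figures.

Using I₁d₁² = I₂d₂², rate at 6.88 m:
(0.700/6.88)² = 0.01035, so 51.6 × 0.01035 = 0.5341 μSv/h.
Stay time = 0.186 μSv ÷ 0.5341 μSv/h = 0.3482 h = 20.89 min.

20.9 min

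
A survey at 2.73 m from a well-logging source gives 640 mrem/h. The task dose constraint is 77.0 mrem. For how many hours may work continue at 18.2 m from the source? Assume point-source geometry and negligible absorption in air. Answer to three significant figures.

Using I₁d₁² = I₂d₂², rate at 18.2 m:
(2.73/18.2)² = 0.02250, so 640 × 0.02250 = 14.40 mrem/h.
Stay time = 77.0 mrem ÷ 14.40 mrem/h = 5.347 h.

5.35 h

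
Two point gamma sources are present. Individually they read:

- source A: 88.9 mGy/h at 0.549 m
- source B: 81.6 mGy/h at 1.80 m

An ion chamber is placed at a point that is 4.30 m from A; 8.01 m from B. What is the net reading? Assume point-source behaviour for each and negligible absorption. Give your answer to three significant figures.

By superposition, sum each source's inverse-square contribution:
A: 88.9 × (0.549/4.30)² = 1.449 mGy/h
B: 81.6 × (1.80/8.01)² = 4.121 mGy/h
Total = 1.449 + 4.121 = 5.570 mGy/h.

5.57 mGy/h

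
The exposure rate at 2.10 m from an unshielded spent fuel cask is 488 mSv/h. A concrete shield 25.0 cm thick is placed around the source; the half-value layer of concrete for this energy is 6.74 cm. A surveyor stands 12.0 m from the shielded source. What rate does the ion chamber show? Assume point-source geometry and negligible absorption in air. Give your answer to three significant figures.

Distance alone: (2.10/12.0)² = 0.03063, so 488 × 0.03063 = 14.95 mSv/h.
Shield: 25.0/6.74 = 3.709 half-value layers → attenuation 2^(−3.709) = 0.07647.
Combined: 14.95 × 0.07647 = 1.143 mSv/h.

1.14 mSv/h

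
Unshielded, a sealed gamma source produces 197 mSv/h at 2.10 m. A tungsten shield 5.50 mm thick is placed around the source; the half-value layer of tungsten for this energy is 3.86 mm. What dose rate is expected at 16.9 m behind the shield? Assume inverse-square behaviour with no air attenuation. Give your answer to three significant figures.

1.13 mSv/h

Distance alone: 197 × (2.10/16.9)² = 197 × 0.01544 = 3.042 mSv/h.
Shield: 5.50/3.86 = 1.425 half-value layers → attenuation 2^(−1.425) = 0.3724.
Combined: 3.042 × 0.3724 = 1.133 mSv/h.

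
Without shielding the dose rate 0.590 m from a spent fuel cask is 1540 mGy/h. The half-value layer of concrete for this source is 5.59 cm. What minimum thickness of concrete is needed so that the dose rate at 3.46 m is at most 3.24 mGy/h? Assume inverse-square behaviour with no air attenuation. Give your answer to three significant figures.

21.2 cm

At 3.46 m, distance alone gives (0.590/3.46)² = 0.02908, so 1540 × 0.02908 = 44.78 mGy/h.
Further attenuation needed: 44.78/3.24 = 13.82.
n = log₂(13.82) = 3.789 half-value layers.
Thickness = 3.789 × 5.59 cm = 21.18 cm.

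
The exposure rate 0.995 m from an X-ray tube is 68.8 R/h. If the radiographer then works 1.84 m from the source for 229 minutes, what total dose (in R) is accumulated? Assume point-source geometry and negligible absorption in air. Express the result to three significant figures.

76.8 R

Intensity scales as (d₁/d₂)², so rate at 1.84 m:
68.8 × (0.995/1.84)² = 68.8 × 0.2924 = 20.12 R/h.
Dose = rate × time = 20.12 R/h × 3.817 h = 76.80 R.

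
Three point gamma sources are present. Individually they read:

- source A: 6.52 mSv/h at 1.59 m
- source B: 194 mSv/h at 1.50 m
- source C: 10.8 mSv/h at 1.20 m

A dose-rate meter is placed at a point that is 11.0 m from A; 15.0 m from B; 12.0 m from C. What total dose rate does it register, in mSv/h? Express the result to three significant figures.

2.18 mSv/h

By superposition, sum each source's inverse-square contribution:
A: 6.52 × (1.59/11.0)² = 0.1362 mSv/h
B: 194 × (1.50/15.0)² = 1.940 mSv/h
C: 10.8 × (1.20/12.0)² = 0.1080 mSv/h
Total = 0.1362 + 1.940 + 0.1080 = 2.184 mSv/h.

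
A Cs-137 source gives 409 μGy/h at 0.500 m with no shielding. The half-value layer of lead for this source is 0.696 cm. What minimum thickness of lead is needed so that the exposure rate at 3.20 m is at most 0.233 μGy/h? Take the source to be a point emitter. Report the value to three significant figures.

3.77 cm

At 3.20 m, distance alone gives (0.500/3.20)² = 0.02441, so 409 × 0.02441 = 9.984 μGy/h.
Further attenuation needed: 9.984/0.233 = 42.85.
n = log₂(42.85) = 5.421 half-value layers.
Thickness = 5.421 × 0.696 cm = 3.773 cm.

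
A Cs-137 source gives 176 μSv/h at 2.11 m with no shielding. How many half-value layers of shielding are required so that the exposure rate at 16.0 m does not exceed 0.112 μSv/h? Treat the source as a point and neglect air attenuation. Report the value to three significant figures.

4.77 half-value layers

At 16.0 m, distance alone gives (2.11/16.0)² = 0.01739, so 176 × 0.01739 = 3.061 μSv/h.
Further attenuation needed: 3.061/0.112 = 27.33.
n = log₂(27.33) = 4.772 half-value layers.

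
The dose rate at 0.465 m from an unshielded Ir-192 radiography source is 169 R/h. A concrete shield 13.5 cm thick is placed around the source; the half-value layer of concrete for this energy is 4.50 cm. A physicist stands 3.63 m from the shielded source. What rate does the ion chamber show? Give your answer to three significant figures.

0.347 R/h

Distance alone: 169 × (0.465/3.63)² = 169 × 0.01641 = 2.773 R/h.
Shield: 13.5/4.50 = 3.000 half-value layers → attenuation 2^(−3.000) = 0.1250.
Combined: 2.773 × 0.1250 = 0.3466 R/h.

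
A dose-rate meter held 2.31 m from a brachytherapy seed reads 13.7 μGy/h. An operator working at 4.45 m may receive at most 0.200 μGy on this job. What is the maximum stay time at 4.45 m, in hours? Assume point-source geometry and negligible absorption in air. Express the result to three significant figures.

0.0542 h

Intensity scales as (d₁/d₂)², so rate at 4.45 m:
13.7 × (2.31/4.45)² = 13.7 × 0.2695 = 3.692 μGy/h.
Stay time = 0.200 μGy ÷ 3.692 μGy/h = 0.05417 h.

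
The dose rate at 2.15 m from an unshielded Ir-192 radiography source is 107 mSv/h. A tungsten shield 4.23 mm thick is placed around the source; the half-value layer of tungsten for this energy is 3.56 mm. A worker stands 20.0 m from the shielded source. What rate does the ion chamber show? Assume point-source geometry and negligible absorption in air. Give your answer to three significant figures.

Distance alone: (2.15/20.0)² = 0.01156, so 107 × 0.01156 = 1.237 mSv/h.
Shield: 4.23/3.56 = 1.188 half-value layers → attenuation 2^(−1.188) = 0.4389.
Combined: 1.237 × 0.4389 = 0.5429 mSv/h.

0.543 mSv/h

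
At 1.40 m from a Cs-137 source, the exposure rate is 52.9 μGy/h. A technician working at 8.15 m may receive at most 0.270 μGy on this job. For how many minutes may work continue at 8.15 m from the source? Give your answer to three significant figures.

10.4 min

Applying the 1/r² law, rate at 8.15 m:
(1.40/8.15)² = 0.02951, so 52.9 × 0.02951 = 1.561 μGy/h.
Stay time = 0.270 μGy ÷ 1.561 μGy/h = 0.1730 h = 10.38 min.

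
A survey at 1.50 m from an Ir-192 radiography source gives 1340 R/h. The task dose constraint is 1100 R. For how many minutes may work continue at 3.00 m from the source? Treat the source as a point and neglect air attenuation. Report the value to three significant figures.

By the inverse-square law, rate at 3.00 m:
(1.50/3.00)² = 0.2500, so 1340 × 0.2500 = 335.0 R/h.
Stay time = 1100 R ÷ 335.0 R/h = 3.284 h = 197.0 min.

197 min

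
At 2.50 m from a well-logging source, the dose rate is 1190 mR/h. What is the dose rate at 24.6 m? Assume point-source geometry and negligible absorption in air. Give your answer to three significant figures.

12.3 mR/h

By the inverse-square law, the rate at 24.6 m is
1190 × (2.50/24.6)² = 1190 × 0.01033 = 12.29 mR/h.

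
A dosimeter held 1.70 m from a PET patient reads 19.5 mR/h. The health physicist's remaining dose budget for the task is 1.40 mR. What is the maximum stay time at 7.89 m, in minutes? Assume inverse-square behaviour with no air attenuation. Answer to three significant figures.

Using I₁d₁² = I₂d₂², rate at 7.89 m:
19.5 × (1.70/7.89)² = 19.5 × 0.04642 = 0.9052 mR/h.
Stay time = 1.40 mR ÷ 0.9052 mR/h = 1.547 h = 92.82 min.

92.8 min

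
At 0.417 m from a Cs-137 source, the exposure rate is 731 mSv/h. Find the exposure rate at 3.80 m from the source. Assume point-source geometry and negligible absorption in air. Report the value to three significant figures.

By the inverse-square law, the rate at 3.80 m is
(0.417/3.80)² = 0.01204, so 731 × 0.01204 = 8.801 mSv/h.

8.80 mSv/h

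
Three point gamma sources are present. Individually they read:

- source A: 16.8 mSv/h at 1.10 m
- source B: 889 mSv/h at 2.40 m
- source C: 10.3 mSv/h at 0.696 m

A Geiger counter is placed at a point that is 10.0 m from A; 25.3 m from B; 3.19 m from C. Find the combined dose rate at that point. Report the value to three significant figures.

8.69 mSv/h

Each source contributes Iᵢ·(dᵢ/rᵢ)²; contributions add.
A: 16.8 × (1.10/10.0)² = 0.2033 mSv/h
B: 889 × (2.40/25.3)² = 8.000 mSv/h
C: 10.3 × (0.696/3.19)² = 0.4903 mSv/h
Total = 0.2033 + 8.000 + 0.4903 = 8.694 mSv/h.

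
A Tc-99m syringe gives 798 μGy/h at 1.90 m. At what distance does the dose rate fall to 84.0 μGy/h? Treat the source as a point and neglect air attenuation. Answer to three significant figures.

5.86 m

Intensity scales as (d₁/d₂)², so d₂ = d₁·√(I₁/I₂).
I₁/I₂ = 798/84.0 = 9.500, so d₂ = 1.90 × √9.500 = 5.856 m.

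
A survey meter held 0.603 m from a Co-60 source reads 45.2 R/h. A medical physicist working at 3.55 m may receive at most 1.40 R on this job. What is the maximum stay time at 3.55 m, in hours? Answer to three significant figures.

1.07 h

Using I₁d₁² = I₂d₂², rate at 3.55 m:
45.2 × (0.603/3.55)² = 45.2 × 0.02885 = 1.304 R/h.
Stay time = 1.40 R ÷ 1.304 R/h = 1.074 h.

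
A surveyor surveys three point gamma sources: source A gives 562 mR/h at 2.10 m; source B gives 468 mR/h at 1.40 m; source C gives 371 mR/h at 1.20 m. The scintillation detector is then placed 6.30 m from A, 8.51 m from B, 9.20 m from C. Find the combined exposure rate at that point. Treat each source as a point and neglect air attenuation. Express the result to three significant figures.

81.4 mR/h

By superposition, sum each source's inverse-square contribution:
A: 562 × (2.10/6.30)² = 62.44 mR/h
B: 468 × (1.40/8.51)² = 12.67 mR/h
C: 371 × (1.20/9.20)² = 6.312 mR/h
Total = 62.44 + 12.67 + 6.312 = 81.42 mR/h.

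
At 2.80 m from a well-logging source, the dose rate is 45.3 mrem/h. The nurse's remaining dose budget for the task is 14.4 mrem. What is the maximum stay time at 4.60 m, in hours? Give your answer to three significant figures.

0.858 h

By the inverse-square law, rate at 4.60 m:
45.3 × (2.80/4.60)² = 45.3 × 0.3705 = 16.78 mrem/h.
Stay time = 14.4 mrem ÷ 16.78 mrem/h = 0.8582 h.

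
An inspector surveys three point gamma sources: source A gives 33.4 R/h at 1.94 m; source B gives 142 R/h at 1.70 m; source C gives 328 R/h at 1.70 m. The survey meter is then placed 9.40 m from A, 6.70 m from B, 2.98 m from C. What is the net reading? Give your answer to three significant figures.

Each source contributes Iᵢ·(dᵢ/rᵢ)²; contributions add.
A: 33.4 × (1.94/9.40)² = 1.423 R/h
B: 142 × (1.70/6.70)² = 9.142 R/h
C: 328 × (1.70/2.98)² = 106.7 R/h
Total = 1.423 + 9.142 + 106.7 = 117.3 R/h.

117 R/h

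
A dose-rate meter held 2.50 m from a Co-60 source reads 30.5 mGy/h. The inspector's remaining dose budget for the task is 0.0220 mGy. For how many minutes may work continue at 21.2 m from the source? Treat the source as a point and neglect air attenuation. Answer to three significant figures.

Using I₁d₁² = I₂d₂², rate at 21.2 m:
30.5 × (2.50/21.2)² = 30.5 × 0.01391 = 0.4243 mGy/h.
Stay time = 0.0220 mGy ÷ 0.4243 mGy/h = 0.05185 h = 3.111 min.

3.11 min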